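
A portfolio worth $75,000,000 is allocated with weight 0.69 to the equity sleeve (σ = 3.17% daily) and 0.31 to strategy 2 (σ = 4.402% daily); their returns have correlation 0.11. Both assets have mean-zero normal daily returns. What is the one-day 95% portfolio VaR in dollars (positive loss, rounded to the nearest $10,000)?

$3,330,000

σ_p² = 0.69²·3.17² + 0.31²·4.402² + 2·0.11·0.69·0.31·3.17·4.402 = 7.3031 (%²).
σ_p = √7.3031 = 2.702%.
At 95%, z = 1.645.
VaR = 1.645 × 2.702% = 4.445%; on $75,000,000 that is $3,333,750.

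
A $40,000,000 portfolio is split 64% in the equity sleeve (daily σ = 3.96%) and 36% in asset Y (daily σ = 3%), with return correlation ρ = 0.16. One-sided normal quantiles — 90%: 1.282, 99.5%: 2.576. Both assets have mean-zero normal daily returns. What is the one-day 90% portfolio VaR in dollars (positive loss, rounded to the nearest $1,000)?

$1,492,000

σ_p² = 0.64²·3.96² + 0.36²·3² + 2·0.16·0.64·0.36·3.96·3 = 8.4655 (%²).
σ_p = √8.4655 = 2.910%.
VaR = 1.282 × 2.910% = 3.731%; on $40,000,000 that is $1,492,400.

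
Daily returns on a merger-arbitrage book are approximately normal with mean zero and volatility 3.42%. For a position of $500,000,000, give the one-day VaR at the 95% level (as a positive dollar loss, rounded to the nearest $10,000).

$28,130,000

At 95% one-sided, z = 1.645.
VaR = z·σ = 1.645 × 3.42% = 5.626%.
On $500,000,000: 0.05626 × $500,000,000 = $28,130,000.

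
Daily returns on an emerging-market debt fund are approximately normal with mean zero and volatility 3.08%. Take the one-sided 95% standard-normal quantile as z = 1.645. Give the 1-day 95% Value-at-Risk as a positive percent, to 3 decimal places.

5.067%

VaR = z·σ = 1.645 × 3.08% = 5.067%.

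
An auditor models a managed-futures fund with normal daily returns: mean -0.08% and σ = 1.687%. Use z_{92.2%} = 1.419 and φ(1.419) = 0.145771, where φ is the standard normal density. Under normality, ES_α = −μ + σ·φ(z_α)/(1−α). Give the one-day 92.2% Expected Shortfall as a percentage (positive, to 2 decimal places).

Tail multiplier: φ(z)/(1−α) = 0.145771 / 0.078 = 1.869.
ES = −(-0.08%) + 1.687% × 1.869 = 3.233%.

3.23%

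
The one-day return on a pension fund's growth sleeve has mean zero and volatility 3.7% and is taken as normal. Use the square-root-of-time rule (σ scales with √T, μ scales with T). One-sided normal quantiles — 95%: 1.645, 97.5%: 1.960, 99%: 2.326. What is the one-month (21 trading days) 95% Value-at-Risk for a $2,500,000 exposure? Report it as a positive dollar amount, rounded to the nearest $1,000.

$697,000

σ_{21d} = 3.7% × √21 = 16.956%.
VaR = 1.645 × 16.956% = 27.893%.
On $2,500,000: 0.27893 × $2,500,000 = $697,325.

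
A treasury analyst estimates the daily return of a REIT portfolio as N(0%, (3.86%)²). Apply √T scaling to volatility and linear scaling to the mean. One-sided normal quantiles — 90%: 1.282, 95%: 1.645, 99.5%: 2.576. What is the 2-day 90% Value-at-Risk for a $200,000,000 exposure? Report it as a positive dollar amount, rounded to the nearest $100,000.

σ_{2d} = 3.86% × √2 = 5.459%.
VaR = 1.282 × 5.459% = 6.998%.
On $200,000,000: 0.06998 × $200,000,000 = $13,996,000.

$14,000,000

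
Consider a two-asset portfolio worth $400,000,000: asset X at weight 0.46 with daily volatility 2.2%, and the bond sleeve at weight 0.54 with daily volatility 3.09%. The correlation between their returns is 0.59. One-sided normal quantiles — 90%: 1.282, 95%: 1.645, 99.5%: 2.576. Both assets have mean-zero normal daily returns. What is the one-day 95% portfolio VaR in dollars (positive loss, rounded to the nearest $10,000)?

$15,850,000

σ_p² = 0.46²·2.2² + 0.54²·3.09² + 2·0.59·0.46·0.54·2.2·3.09 = 5.8009 (%²).
σ_p = √5.8009 = 2.409%.
VaR = 1.645 × 2.409% = 3.963%; on $400,000,000 that is $15,852,000.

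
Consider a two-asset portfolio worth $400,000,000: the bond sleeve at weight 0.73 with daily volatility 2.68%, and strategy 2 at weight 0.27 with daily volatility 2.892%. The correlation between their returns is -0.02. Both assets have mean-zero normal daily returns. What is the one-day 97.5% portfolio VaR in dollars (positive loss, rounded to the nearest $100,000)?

$16,400,000

σ_p² = 0.73²·2.68² + 0.27²·2.892² + 2·-0.02·0.73·0.27·2.68·2.892 = 4.3761 (%²).
σ_p = √4.3761 = 2.092%.
At 97.5%, z = 1.960.
VaR = 1.960 × 2.092% = 4.100%; on $400,000,000 that is $16,400,000.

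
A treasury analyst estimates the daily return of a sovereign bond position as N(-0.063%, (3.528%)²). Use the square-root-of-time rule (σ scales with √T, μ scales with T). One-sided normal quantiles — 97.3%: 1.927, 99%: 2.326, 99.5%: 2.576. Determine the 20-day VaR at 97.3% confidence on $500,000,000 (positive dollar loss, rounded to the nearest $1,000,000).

$158,000,000

σ_{20d} = 3.528% × √20 = 15.778%; μ_{20d} = 20 × -0.063% = -1.260%.
VaR = −(-1.260%) + 1.927 × 15.778% = 31.664%.
On $500,000,000: 0.31664 × $500,000,000 = $158,320,000.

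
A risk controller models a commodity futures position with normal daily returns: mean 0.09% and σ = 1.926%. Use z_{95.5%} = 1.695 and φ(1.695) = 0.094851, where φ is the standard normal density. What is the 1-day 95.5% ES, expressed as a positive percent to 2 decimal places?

Tail multiplier: φ(z)/(1−α) = 0.094851 / 0.045 = 2.108.
ES = −(0.09%) + 1.926% × 2.108 = 3.970%.

3.97%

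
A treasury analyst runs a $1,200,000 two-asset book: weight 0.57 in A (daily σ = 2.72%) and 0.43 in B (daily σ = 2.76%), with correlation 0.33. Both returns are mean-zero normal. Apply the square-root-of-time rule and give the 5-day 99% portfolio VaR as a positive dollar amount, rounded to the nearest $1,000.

σ_p = √(0.57²·2.72² + 0.43²·2.76² + 2·0.33·0.57·0.43·2.72·2.76) = 2.242%.
σ_{5d} = 2.242% × √5 = 5.013%.
z(99%) = 2.326.
VaR = 2.326 × 5.013% = 11.660%; on $1,200,000 that is $139,920.

$140,000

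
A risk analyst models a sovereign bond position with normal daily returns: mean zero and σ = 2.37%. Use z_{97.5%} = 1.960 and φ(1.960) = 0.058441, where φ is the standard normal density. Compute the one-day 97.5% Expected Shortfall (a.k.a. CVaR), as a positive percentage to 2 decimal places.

5.54%

Tail multiplier: φ(z)/(1−α) = 0.058441 / 0.025 = 2.338.
ES = 2.37% × 2.338 = 5.541%.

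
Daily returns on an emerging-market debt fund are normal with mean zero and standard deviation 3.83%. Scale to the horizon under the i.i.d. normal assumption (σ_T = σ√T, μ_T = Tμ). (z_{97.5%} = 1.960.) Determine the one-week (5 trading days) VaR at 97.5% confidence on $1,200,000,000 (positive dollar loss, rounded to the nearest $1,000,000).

$201,000,000

σ_{5d} = 3.83% × √5 = 8.564%.
VaR = 1.960 × 8.564% = 16.785%.
On $1,200,000,000: 0.16785 × $1,200,000,000 = $201,420,000.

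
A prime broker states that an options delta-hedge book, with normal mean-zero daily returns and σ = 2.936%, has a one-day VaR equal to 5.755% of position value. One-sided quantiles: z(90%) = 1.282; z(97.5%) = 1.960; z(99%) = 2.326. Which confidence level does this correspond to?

Implied z = VaR/σ = 5.755 / 2.936 = 1.960.
This matches z(97.5%) = 1.960.

97.5%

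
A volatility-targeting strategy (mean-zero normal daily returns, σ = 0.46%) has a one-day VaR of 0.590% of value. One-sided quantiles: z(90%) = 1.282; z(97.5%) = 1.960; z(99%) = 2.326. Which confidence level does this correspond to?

90%

Implied z = VaR/σ = 0.590 / 0.46 = 1.283.
This matches z(90%) = 1.282.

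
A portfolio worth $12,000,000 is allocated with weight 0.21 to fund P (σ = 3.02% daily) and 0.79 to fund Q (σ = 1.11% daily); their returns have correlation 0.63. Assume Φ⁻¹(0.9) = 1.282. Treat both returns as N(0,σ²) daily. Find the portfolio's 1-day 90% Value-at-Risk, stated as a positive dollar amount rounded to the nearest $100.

$210,500

σ_p² = 0.21²·3.02² + 0.79²·1.11² + 2·0.63·0.21·0.79·3.02·1.11 = 1.8719 (%²).
σ_p = √1.8719 = 1.368%.
VaR = 1.282 × 1.368% = 1.754%; on $12,000,000 that is $210,480.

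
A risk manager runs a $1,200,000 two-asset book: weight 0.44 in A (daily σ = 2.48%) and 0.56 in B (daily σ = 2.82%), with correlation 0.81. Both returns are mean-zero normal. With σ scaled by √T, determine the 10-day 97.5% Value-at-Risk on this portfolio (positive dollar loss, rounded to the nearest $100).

$189,300

σ_p = √(0.44²·2.48² + 0.56²·2.82² + 2·0.81·0.44·0.56·2.48·2.82) = 2.545%.
σ_{10d} = 2.545% × √10 = 8.048%.
z(97.5%) = 1.960.
VaR = 1.960 × 8.048% = 15.774%; on $1,200,000 that is $189,288.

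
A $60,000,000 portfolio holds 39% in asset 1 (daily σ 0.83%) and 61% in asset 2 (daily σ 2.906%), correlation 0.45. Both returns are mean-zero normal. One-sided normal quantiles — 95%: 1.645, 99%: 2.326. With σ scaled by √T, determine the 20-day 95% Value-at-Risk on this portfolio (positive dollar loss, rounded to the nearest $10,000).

σ_p = √(0.39²·0.83² + 0.61²·2.906² + 2·0.45·0.39·0.61·0.83·2.906) = 1.940%.
σ_{20d} = 1.940% × √20 = 8.676%.
VaR = 1.645 × 8.676% = 14.272%; on $60,000,000 that is $8,563,200.

$8,560,000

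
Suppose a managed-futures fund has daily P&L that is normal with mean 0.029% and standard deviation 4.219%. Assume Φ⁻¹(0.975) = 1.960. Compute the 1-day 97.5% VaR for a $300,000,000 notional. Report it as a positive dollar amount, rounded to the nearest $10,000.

VaR = −μ + z·σ = −(0.029%) + 1.960 × 4.219% = 8.240%.
On $300,000,000: 0.08240 × $300,000,000 = $24,720,000.

$24,720,000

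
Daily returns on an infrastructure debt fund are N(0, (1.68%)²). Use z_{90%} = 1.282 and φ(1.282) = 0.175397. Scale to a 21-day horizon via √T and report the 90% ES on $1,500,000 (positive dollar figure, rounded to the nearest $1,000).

$203,000

σ_{21d} = 1.68% × √21 = 7.699%.
ES multiplier = φ(z)/(1−α) = 0.175397/0.1 = 1.754.
ES = 7.699% × 1.754 = 13.504%; on $1,500,000: $202,560.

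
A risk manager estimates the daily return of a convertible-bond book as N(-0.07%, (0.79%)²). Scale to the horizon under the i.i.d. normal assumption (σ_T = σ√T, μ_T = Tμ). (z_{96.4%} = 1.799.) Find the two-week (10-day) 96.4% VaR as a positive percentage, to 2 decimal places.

5.19%

σ_{10d} = 0.79% × √10 = 2.498%; μ_{10d} = 10 × -0.07% = -0.700%.
VaR = −(-0.700%) + 1.799 × 2.498% = 5.194%.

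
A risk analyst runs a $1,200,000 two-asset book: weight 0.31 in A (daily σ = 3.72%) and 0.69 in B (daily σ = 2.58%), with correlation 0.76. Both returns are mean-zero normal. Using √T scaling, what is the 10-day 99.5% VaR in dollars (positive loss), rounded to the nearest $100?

σ_p = √(0.31²·3.72² + 0.69²·2.58² + 2·0.76·0.31·0.69·3.72·2.58) = 2.760%.
σ_{10d} = 2.760% × √10 = 8.728%.
z(99.5%) = 2.576.
VaR = 2.576 × 8.728% = 22.483%; on $1,200,000 that is $269,796.

$269,800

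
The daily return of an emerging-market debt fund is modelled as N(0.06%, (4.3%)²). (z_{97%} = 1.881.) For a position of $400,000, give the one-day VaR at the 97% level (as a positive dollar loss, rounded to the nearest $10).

$32,110

VaR = −μ + z·σ = −(0.06%) + 1.881 × 4.3% = 8.028%.
On $400,000: 0.08028 × $400,000 = $32,112.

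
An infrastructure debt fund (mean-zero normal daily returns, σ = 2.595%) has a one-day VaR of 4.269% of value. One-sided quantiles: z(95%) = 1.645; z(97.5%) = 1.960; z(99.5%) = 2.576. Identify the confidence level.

Implied z = VaR/σ = 4.269 / 2.595 = 1.645.
This matches z(95%) = 1.645.

95%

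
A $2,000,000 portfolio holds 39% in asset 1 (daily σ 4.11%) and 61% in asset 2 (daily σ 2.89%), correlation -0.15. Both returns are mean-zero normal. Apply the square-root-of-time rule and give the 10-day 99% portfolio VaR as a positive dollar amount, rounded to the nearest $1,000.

$323,000

σ_p = √(0.39²·4.11² + 0.61²·2.89² + 2·-0.15·0.39·0.61·4.11·2.89) = 2.198%.
σ_{10d} = 2.198% × √10 = 6.951%.
z(99%) = 2.326.
VaR = 2.326 × 6.951% = 16.168%; on $2,000,000 that is $323,360.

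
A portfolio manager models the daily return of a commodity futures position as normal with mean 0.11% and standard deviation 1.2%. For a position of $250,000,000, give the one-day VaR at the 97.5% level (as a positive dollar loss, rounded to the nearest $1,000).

At 97.5% one-sided, z = 1.960.
VaR = −μ + z·σ = −(0.11%) + 1.960 × 1.2% = 2.242%.
On $250,000,000: 0.02242 × $250,000,000 = $5,605,000.

$5,605,000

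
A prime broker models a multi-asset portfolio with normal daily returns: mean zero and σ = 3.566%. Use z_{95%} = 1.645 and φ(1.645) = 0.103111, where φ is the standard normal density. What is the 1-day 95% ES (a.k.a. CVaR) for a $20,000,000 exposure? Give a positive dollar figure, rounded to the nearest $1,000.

Tail multiplier: φ(z)/(1−α) = 0.103111 / 0.05 = 2.062.
ES = 3.566% × 2.062 = 7.353%.
On $20,000,000: 0.07353 × $20,000,000 = $1,470,600.

$1,471,000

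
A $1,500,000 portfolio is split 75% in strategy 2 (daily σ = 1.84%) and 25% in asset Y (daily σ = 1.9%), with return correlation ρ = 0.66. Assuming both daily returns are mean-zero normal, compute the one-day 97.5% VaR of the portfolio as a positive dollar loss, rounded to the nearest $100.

σ_p² = 0.75²·1.84² + 0.25²·1.9² + 2·0.66·0.75·0.25·1.84·1.9 = 2.9953 (%²).
σ_p = √2.9953 = 1.731%.
At 97.5%, z = 1.960.
VaR = 1.960 × 1.731% = 3.393%; on $1,500,000 that is $50,895.

$50,900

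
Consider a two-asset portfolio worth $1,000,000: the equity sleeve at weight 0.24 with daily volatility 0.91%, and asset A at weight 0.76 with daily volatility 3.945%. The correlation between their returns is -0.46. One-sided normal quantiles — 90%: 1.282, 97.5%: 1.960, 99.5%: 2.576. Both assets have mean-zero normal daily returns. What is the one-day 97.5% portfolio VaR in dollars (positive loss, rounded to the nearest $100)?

σ_p² = 0.24²·0.91² + 0.76²·3.945² + 2·-0.46·0.24·0.76·0.91·3.945 = 8.4345 (%²).
σ_p = √8.4345 = 2.904%.
VaR = 1.960 × 2.904% = 5.692%; on $1,000,000 that is $56,920.

$56,900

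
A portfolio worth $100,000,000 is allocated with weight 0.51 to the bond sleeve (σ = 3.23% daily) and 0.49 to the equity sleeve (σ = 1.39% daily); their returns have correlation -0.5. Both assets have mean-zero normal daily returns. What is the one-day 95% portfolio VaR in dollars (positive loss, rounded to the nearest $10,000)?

$2,360,000

σ_p² = 0.51²·3.23² + 0.49²·1.39² + 2·-0.5·0.51·0.49·3.23·1.39 = 2.0555 (%²).
σ_p = √2.0555 = 1.434%.
At 95%, z = 1.645.
VaR = 1.645 × 1.434% = 2.359%; on $100,000,000 that is $2,359,000.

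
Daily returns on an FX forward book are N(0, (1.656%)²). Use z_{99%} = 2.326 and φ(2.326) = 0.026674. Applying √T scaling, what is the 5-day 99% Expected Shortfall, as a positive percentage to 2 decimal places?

9.88%

σ_{5d} = 1.656% × √5 = 3.703%.
ES multiplier = φ(z)/(1−α) = 0.026674/0.01 = 2.667.
ES = 3.703% × 2.667 = 9.876%.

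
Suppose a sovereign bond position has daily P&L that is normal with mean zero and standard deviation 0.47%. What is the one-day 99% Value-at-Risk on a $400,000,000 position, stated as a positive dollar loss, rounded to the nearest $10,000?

At 99% one-sided, z = 2.326.
VaR = z·σ = 2.326 × 0.47% = 1.093%.
On $400,000,000: 0.01093 × $400,000,000 = $4,372,000.

$4,370,000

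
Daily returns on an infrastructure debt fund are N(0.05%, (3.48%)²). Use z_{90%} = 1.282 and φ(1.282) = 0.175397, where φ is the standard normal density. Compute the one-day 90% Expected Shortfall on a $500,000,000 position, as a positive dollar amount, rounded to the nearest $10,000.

$30,270,000

Tail multiplier: φ(z)/(1−α) = 0.175397 / 0.1 = 1.754.
ES = −(0.05%) + 3.48% × 1.754 = 6.054%.
On $500,000,000: 0.06054 × $500,000,000 = $30,270,000.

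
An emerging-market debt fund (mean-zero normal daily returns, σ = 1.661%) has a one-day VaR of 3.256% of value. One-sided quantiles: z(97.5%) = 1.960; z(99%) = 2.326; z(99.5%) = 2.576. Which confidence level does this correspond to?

Implied z = VaR/σ = 3.256 / 1.661 = 1.960.
This matches z(97.5%) = 1.960.

97.5%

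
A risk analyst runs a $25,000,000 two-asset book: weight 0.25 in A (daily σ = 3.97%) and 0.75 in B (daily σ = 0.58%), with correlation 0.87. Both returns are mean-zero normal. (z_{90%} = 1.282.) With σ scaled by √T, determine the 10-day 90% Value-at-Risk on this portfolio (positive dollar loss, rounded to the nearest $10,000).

$1,410,000

σ_p = √(0.25²·3.97² + 0.75²·0.58² + 2·0.87·0.25·0.75·3.97·0.58) = 1.388%.
σ_{10d} = 1.388% × √10 = 4.389%.
VaR = 1.282 × 4.389% = 5.627%; on $25,000,000 that is $1,406,750.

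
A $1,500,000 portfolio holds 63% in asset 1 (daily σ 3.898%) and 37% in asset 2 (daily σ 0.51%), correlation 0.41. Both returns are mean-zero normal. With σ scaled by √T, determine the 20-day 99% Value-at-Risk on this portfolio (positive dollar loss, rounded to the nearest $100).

σ_p = √(0.63²·3.898² + 0.37²·0.51² + 2·0.41·0.63·0.37·3.898·0.51) = 2.539%.
σ_{20d} = 2.539% × √20 = 11.355%.
z(99%) = 2.326.
VaR = 2.326 × 11.355% = 26.412%; on $1,500,000 that is $396,180.

$396,200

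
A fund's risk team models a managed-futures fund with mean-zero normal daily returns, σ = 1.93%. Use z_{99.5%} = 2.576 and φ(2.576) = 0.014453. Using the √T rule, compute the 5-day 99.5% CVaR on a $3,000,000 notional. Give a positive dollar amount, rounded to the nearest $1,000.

$374,000

σ_{5d} = 1.93% × √5 = 4.316%.
ES multiplier = φ(z)/(1−α) = 0.014453/0.005 = 2.891.
ES = 4.316% × 2.891 = 12.478%; on $3,000,000: $374,340.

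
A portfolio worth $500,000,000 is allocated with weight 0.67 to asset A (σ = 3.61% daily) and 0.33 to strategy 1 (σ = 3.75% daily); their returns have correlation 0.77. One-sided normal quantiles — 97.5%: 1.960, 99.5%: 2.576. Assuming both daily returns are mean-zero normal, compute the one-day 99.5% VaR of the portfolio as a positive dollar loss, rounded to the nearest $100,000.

$44,600,000

σ_p² = 0.67²·3.61² + 0.33²·3.75² + 2·0.77·0.67·0.33·3.61·3.75 = 11.9910 (%²).
σ_p = √11.9910 = 3.463%.
VaR = 2.576 × 3.463% = 8.921%; on $500,000,000 that is $44,605,000.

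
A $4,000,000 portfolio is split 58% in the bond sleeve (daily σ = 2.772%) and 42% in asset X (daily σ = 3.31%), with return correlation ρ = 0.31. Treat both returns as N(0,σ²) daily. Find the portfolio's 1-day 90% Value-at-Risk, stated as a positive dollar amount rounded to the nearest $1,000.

$125,000

σ_p² = 0.58²·2.772² + 0.42²·3.31² + 2·0.31·0.58·0.42·2.772·3.31 = 5.9033 (%²).
σ_p = √5.9033 = 2.430%.
At 90%, z = 1.282.
VaR = 1.282 × 2.430% = 3.115%; on $4,000,000 that is $124,600.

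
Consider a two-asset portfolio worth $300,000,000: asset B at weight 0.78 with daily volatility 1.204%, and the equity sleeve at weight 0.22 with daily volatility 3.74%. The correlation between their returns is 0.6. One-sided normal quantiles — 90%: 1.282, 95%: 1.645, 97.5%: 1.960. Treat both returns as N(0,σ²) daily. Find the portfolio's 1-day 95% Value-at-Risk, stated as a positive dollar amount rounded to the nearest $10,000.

σ_p² = 0.78²·1.204² + 0.22²·3.74² + 2·0.6·0.78·0.22·1.204·3.74 = 2.4862 (%²).
σ_p = √2.4862 = 1.577%.
VaR = 1.645 × 1.577% = 2.594%; on $300,000,000 that is $7,782,000.

$7,780,000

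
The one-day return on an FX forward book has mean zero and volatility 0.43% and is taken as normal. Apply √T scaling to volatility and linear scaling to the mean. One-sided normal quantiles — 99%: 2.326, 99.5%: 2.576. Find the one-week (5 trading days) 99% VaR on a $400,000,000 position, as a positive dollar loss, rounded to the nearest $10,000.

$8,950,000

σ_{5d} = 0.43% × √5 = 0.962%.
VaR = 2.326 × 0.962% = 2.238%.
On $400,000,000: 0.02238 × $400,000,000 = $8,952,000.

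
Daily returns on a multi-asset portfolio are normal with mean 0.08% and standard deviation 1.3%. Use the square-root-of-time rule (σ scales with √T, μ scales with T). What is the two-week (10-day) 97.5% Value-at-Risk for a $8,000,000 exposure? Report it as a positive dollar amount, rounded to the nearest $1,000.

$581,000

At 97.5%, z = 1.960.
σ_{10d} = 1.3% × √10 = 4.111%; μ_{10d} = 10 × 0.08% = 0.800%.
VaR = −(0.800%) + 1.960 × 4.111% = 7.258%.
On $8,000,000: 0.07258 × $8,000,000 = $580,640.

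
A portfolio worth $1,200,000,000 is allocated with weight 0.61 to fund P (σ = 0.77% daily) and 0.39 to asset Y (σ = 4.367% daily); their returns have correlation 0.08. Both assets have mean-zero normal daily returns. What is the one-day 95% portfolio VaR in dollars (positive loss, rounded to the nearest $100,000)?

$35,600,000

σ_p² = 0.61²·0.77² + 0.39²·4.367² + 2·0.08·0.61·0.39·0.77·4.367 = 3.2493 (%²).
σ_p = √3.2493 = 1.803%.
At 95%, z = 1.645.
VaR = 1.645 × 1.803% = 2.966%; on $1,200,000,000 that is $35,592,000.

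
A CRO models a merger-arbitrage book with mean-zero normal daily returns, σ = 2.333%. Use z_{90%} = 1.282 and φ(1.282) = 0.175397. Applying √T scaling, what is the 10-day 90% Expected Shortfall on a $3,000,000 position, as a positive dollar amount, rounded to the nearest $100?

$388,200

σ_{10d} = 2.333% × √10 = 7.378%.
ES multiplier = φ(z)/(1−α) = 0.175397/0.1 = 1.754.
ES = 7.378% × 1.754 = 12.941%; on $3,000,000: $388,230.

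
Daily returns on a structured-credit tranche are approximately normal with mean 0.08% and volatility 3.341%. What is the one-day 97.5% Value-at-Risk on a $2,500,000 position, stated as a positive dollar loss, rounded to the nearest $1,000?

$162,000

At 97.5% one-sided, z = 1.960.
VaR = −μ + z·σ = −(0.08%) + 1.960 × 3.341% = 6.468%.
On $2,500,000: 0.06468 × $2,500,000 = $161,700.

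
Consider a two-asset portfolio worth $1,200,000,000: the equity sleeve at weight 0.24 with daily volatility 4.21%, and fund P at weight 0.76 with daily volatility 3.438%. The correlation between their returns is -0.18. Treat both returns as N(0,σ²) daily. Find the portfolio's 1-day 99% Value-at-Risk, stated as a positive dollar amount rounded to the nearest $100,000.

σ_p² = 0.24²·4.21² + 0.76²·3.438² + 2·-0.18·0.24·0.76·4.21·3.438 = 6.8976 (%²).
σ_p = √6.8976 = 2.626%.
At 99%, z = 2.326.
VaR = 2.326 × 2.626% = 6.108%; on $1,200,000,000 that is $73,296,000.

$73,300,000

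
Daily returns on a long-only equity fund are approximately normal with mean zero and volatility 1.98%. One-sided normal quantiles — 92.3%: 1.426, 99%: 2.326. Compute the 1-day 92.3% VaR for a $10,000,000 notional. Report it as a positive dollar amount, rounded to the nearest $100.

VaR = z·σ = 1.426 × 1.98% = 2.823%.
On $10,000,000: 0.02823 × $10,000,000 = $282,300.

$282,300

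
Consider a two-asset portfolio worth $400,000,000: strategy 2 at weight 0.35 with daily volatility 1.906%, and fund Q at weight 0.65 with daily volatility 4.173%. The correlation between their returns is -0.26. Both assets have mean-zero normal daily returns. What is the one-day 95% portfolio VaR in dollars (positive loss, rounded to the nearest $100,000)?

σ_p² = 0.35²·1.906² + 0.65²·4.173² + 2·-0.26·0.35·0.65·1.906·4.173 = 6.8615 (%²).
σ_p = √6.8615 = 2.619%.
At 95%, z = 1.645.
VaR = 1.645 × 2.619% = 4.308%; on $400,000,000 that is $17,232,000.

$17,200,000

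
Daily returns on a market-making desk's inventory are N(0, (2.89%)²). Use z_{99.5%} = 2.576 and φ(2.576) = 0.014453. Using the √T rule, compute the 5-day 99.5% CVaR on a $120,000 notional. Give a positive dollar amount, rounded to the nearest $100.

σ_{5d} = 2.89% × √5 = 6.462%.
ES multiplier = φ(z)/(1−α) = 0.014453/0.005 = 2.891.
ES = 6.462% × 2.891 = 18.682%; on $120,000: $22,418.

$22,400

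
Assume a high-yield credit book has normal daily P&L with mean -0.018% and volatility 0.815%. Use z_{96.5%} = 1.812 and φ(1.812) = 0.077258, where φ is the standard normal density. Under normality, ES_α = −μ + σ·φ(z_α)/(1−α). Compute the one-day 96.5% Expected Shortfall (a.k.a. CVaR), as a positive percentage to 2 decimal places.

1.82%

Tail multiplier: φ(z)/(1−α) = 0.077258 / 0.035 = 2.207.
ES = −(-0.018%) + 0.815% × 2.207 = 1.817%.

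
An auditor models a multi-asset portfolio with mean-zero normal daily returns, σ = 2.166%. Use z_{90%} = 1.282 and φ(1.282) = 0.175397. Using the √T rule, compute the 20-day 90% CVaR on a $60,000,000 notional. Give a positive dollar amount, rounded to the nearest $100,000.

σ_{20d} = 2.166% × √20 = 9.687%.
ES multiplier = φ(z)/(1−α) = 0.175397/0.1 = 1.754.
ES = 9.687% × 1.754 = 16.991%; on $60,000,000: $10,194,600.

$10,200,000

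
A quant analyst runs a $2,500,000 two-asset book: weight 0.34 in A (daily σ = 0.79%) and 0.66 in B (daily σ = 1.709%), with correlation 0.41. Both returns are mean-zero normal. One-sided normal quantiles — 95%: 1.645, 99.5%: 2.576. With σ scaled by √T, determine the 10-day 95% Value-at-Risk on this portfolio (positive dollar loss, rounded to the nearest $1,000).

$164,000

σ_p = √(0.34²·0.79² + 0.66²·1.709² + 2·0.41·0.34·0.66·0.79·1.709) = 1.262%.
σ_{10d} = 1.262% × √10 = 3.991%.
VaR = 1.645 × 3.991% = 6.565%; on $2,500,000 that is $164,125.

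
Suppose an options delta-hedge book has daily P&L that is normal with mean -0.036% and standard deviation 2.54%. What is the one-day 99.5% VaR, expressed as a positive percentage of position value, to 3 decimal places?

6.579%

At 99.5% one-sided, z = 2.576.
VaR = −μ + z·σ = −(-0.036%) + 2.576 × 2.54% = 6.579%.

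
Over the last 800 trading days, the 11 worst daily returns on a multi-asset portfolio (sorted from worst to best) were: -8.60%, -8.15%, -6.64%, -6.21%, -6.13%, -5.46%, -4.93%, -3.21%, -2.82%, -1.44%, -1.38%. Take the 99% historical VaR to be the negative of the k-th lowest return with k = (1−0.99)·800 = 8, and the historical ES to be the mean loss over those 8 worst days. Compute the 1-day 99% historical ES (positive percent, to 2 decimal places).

The 8 worst returns sum to -49.33%.
ES = −(-49.33%) / 8 = 6.16625% ≈ 6.17%.

6.17%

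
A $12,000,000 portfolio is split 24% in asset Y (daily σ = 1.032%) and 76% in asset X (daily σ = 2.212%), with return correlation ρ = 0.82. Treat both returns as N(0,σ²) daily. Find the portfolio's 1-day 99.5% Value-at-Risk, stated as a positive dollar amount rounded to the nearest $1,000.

σ_p² = 0.24²·1.032² + 0.76²·2.212² + 2·0.82·0.24·0.76·1.032·2.212 = 3.5704 (%²).
σ_p = √3.5704 = 1.890%.
At 99.5%, z = 2.576.
VaR = 2.576 × 1.890% = 4.869%; on $12,000,000 that is $584,280.

$584,000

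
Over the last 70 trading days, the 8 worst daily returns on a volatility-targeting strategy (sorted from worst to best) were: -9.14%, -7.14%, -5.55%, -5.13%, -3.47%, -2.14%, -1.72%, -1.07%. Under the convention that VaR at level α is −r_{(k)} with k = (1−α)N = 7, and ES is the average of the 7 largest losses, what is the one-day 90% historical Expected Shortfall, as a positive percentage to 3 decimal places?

4.899%

The 7 worst returns sum to -34.29%.
ES = −(-34.29%) / 7 = 4.8985…% ≈ 4.899%.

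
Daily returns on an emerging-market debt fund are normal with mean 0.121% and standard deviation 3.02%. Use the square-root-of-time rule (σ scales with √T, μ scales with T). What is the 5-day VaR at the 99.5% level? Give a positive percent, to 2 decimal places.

At 99.5%, z = 2.576.
σ_{5d} = 3.02% × √5 = 6.753%; μ_{5d} = 5 × 0.121% = 0.605%.
VaR = −(0.605%) + 2.576 × 6.753% = 16.791%.

16.79%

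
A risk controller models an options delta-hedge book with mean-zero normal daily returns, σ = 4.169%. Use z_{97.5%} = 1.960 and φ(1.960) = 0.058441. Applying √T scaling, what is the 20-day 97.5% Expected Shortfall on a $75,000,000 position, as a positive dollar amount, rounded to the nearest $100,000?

σ_{20d} = 4.169% × √20 = 18.644%.
ES multiplier = φ(z)/(1−α) = 0.058441/0.025 = 2.338.
ES = 18.644% × 2.338 = 43.590%; on $75,000,000: $32,692,500.

$32,700,000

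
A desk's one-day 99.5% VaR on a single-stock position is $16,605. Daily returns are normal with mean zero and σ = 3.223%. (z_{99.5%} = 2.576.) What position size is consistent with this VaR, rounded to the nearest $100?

VaR as a fraction of value: z·σ = 2.576 × 3.223% = 8.30245%.
Position = $16,605 / 0.0830245 = $200,001.

$200,000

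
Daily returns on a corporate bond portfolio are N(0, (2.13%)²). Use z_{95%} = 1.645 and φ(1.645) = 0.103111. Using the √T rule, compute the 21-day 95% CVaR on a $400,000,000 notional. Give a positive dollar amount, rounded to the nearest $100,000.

$80,500,000

σ_{21d} = 2.13% × √21 = 9.761%.
ES multiplier = φ(z)/(1−α) = 0.103111/0.05 = 2.062.
ES = 9.761% × 2.062 = 20.127%; on $400,000,000: $80,508,000.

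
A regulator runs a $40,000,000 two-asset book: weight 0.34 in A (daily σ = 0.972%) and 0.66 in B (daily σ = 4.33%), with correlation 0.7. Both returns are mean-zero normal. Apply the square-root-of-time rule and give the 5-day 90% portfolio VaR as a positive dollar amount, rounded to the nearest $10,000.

$3,550,000

σ_p = √(0.34²·0.972² + 0.66²·4.33² + 2·0.7·0.34·0.66·0.972·4.33) = 3.098%.
σ_{5d} = 3.098% × √5 = 6.927%.
z(90%) = 1.282.
VaR = 1.282 × 6.927% = 8.880%; on $40,000,000 that is $3,552,000.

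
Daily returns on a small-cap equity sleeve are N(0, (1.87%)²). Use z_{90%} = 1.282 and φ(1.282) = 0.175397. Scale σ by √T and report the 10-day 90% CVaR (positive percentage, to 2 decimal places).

σ_{10d} = 1.87% × √10 = 5.913%.
ES multiplier = φ(z)/(1−α) = 0.175397/0.1 = 1.754.
ES = 5.913% × 1.754 = 10.371%.

10.37%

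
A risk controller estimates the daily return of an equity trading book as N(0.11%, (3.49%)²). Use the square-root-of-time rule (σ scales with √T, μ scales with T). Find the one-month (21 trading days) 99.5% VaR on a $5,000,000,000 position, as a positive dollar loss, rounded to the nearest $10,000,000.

$1,940,000,000

At 99.5%, z = 2.576.
σ_{21d} = 3.49% × √21 = 15.993%; μ_{21d} = 21 × 0.11% = 2.310%.
VaR = −(2.310%) + 2.576 × 15.993% = 38.888%.
On $5,000,000,000: 0.38888 × $5,000,000,000 = $1,944,400,000.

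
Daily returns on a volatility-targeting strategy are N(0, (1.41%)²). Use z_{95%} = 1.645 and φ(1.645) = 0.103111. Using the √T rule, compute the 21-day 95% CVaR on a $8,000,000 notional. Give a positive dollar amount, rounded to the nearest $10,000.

σ_{21d} = 1.41% × √21 = 6.461%.
ES multiplier = φ(z)/(1−α) = 0.103111/0.05 = 2.062.
ES = 6.461% × 2.062 = 13.323%; on $8,000,000: $1,065,840.

$1,070,000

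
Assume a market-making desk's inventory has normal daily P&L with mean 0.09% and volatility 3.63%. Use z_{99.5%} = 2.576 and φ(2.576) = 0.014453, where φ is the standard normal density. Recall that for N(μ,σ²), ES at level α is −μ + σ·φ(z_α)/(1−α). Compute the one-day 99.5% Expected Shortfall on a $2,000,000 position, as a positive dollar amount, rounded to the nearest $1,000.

$208,000

Tail multiplier: φ(z)/(1−α) = 0.014453 / 0.005 = 2.891.
ES = −(0.09%) + 3.63% × 2.891 = 10.404%.
On $2,000,000: 0.10404 × $2,000,000 = $208,080.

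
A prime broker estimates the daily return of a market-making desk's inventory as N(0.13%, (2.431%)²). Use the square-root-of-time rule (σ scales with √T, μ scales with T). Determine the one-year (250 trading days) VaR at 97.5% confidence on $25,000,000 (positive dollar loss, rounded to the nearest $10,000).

At 97.5%, z = 1.960.
σ_{250d} = 2.431% × √250 = 38.437%; μ_{250d} = 250 × 0.13% = 32.500%.
VaR = −(32.500%) + 1.960 × 38.437% = 42.837%.
On $25,000,000: 0.42837 × $25,000,000 = $10,709,250.

$10,710,000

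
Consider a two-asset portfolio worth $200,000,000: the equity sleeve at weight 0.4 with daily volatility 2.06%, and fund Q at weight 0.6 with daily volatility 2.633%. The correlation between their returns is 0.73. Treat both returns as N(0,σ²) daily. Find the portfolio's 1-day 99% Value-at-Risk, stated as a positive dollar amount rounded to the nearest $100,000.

σ_p² = 0.4²·2.06² + 0.6²·2.633² + 2·0.73·0.4·0.6·2.06·2.633 = 5.0753 (%²).
σ_p = √5.0753 = 2.253%.
At 99%, z = 2.326.
VaR = 2.326 × 2.253% = 5.240%; on $200,000,000 that is $10,480,000.

$10,500,000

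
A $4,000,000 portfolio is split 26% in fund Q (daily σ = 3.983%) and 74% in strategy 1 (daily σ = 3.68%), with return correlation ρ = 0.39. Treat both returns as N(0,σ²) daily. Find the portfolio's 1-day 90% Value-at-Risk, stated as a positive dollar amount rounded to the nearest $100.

$167,600

σ_p² = 0.26²·3.983² + 0.74²·3.68² + 2·0.39·0.26·0.74·3.983·3.68 = 10.6879 (%²).
σ_p = √10.6879 = 3.269%.
At 90%, z = 1.282.
VaR = 1.282 × 3.269% = 4.191%; on $4,000,000 that is $167,640.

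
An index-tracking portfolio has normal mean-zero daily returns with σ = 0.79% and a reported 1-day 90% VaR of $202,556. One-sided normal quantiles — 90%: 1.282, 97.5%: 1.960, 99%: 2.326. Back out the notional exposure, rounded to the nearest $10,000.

$20,000,000

VaR as a fraction of value: z·σ = 1.282 × 0.79% = 1.01278%.
Position = $202,556 / 0.0101278 = $20,000,000.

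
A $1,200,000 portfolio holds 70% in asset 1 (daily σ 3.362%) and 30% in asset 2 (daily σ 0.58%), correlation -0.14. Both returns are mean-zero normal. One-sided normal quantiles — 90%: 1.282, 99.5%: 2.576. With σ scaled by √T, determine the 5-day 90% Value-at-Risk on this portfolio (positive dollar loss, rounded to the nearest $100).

σ_p = √(0.7²·3.362² + 0.3²·0.58² + 2·-0.14·0.7·0.3·3.362·0.58) = 2.335%.
σ_{5d} = 2.335% × √5 = 5.221%.
VaR = 1.282 × 5.221% = 6.693%; on $1,200,000 that is $80,316.

$80,300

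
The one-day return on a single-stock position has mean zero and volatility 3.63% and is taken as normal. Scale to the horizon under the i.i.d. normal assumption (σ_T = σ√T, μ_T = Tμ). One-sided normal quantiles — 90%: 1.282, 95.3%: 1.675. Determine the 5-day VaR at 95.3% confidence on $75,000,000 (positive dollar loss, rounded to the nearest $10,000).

σ_{5d} = 3.63% × √5 = 8.117%.
VaR = 1.675 × 8.117% = 13.596%.
On $75,000,000: 0.13596 × $75,000,000 = $10,197,000.

$10,200,000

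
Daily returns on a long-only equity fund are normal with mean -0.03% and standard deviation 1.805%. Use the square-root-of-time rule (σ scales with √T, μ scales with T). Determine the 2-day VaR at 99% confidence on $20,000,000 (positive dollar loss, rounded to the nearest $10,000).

At 99%, z = 2.326.
σ_{2d} = 1.805% × √2 = 2.553%; μ_{2d} = 2 × -0.03% = -0.060%.
VaR = −(-0.060%) + 2.326 × 2.553% = 5.998%.
On $20,000,000: 0.05998 × $20,000,000 = $1,199,600.

$1,200,000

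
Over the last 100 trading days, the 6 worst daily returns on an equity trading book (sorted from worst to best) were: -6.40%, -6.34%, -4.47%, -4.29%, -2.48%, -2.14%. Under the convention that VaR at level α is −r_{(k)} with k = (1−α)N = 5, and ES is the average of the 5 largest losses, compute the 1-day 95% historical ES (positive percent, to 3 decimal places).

4.796%

The 5 worst returns sum to -23.98%.
ES = −(-23.98%) / 5 = 4.796%.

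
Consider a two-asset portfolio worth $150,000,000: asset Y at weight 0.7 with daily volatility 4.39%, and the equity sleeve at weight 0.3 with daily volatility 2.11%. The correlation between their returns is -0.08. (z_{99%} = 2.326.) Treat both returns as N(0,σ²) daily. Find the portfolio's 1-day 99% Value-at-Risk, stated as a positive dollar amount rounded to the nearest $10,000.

σ_p² = 0.7²·4.39² + 0.3²·2.11² + 2·-0.08·0.7·0.3·4.39·2.11 = 9.5328 (%²).
σ_p = √9.5328 = 3.088%.
VaR = 2.326 × 3.088% = 7.183%; on $150,000,000 that is $10,774,500.

$10,770,000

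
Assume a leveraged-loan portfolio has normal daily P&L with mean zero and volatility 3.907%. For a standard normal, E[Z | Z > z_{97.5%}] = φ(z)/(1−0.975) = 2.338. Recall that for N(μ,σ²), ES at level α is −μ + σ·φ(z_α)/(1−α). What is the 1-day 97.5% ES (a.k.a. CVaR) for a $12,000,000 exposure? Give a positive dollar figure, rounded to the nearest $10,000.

$1,100,000

ES = 3.907% × 2.338 = 9.135%.
On $12,000,000: 0.09135 × $12,000,000 = $1,096,200.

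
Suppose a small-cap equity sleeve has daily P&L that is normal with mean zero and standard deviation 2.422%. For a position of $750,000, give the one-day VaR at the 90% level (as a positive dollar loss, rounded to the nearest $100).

$23,300

At 90% one-sided, z = 1.282.
VaR = z·σ = 1.282 × 2.422% = 3.105%.
On $750,000: 0.03105 × $750,000 = $23,288.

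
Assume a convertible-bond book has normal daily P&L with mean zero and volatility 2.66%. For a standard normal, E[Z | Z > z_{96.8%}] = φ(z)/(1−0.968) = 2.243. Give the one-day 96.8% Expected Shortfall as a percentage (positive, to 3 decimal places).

5.966%

ES = 2.66% × 2.243 = 5.966%.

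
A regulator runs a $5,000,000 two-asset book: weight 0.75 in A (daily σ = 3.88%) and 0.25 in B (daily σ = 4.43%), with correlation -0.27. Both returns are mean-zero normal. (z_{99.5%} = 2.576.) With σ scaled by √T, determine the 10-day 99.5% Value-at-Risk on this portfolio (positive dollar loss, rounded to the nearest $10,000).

σ_p = √(0.75²·3.88² + 0.25²·4.43² + 2·-0.27·0.75·0.25·3.88·4.43) = 2.820%.
σ_{10d} = 2.820% × √10 = 8.918%.
VaR = 2.576 × 8.918% = 22.973%; on $5,000,000 that is $1,148,650.

$1,150,000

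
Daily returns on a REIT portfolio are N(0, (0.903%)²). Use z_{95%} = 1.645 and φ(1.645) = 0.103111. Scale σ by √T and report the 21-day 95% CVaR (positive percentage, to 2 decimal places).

8.53%

σ_{21d} = 0.903% × √21 = 4.138%.
ES multiplier = φ(z)/(1−α) = 0.103111/0.05 = 2.062.
ES = 4.138% × 2.062 = 8.533%.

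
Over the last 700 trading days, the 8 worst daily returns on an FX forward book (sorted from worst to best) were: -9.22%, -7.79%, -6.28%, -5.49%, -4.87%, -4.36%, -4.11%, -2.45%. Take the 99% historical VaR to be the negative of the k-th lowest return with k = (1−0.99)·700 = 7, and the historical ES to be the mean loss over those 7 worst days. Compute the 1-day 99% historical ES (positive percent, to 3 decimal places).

The 7 worst returns sum to -42.12%.
ES = −(-42.12%) / 7 = 6.0171…% ≈ 6.017%.

6.017%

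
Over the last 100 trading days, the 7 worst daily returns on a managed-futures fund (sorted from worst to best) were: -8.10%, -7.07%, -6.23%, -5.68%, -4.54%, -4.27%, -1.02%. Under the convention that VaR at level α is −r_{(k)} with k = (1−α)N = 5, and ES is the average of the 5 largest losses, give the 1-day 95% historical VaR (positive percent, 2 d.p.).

4.54%

k = 5; the 5th lowest return is -4.54%, so VaR = 4.54%.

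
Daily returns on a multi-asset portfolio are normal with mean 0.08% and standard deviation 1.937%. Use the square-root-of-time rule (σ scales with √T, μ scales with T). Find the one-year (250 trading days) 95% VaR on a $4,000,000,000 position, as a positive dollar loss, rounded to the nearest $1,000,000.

At 95%, z = 1.645.
σ_{250d} = 1.937% × √250 = 30.627%; μ_{250d} = 250 × 0.08% = 20.000%.
VaR = −(20.000%) + 1.645 × 30.627% = 30.381%.
On $4,000,000,000: 0.30381 × $4,000,000,000 = $1,215,240,000.

$1,215,000,000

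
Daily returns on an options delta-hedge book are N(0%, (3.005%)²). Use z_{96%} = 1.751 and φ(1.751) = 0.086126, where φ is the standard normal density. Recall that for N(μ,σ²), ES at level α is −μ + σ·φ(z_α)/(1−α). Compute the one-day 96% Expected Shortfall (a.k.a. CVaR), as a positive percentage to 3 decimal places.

6.470%

Tail multiplier: φ(z)/(1−α) = 0.086126 / 0.04 = 2.153.
ES = 3.005% × 2.153 = 6.470%.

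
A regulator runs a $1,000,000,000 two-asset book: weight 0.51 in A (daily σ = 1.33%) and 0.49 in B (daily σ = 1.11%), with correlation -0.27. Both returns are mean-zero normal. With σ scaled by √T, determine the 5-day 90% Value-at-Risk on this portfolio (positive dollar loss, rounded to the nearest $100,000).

σ_p = √(0.51²·1.33² + 0.49²·1.11² + 2·-0.27·0.51·0.49·1.33·1.11) = 0.746%.
σ_{5d} = 0.746% × √5 = 1.668%.
z(90%) = 1.282.
VaR = 1.282 × 1.668% = 2.138%; on $1,000,000,000 that is $21,380,000.

$21,400,000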